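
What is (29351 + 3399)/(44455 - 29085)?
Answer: 3275/1537 ≈ 2.1308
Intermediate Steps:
(29351 + 3399)/(44455 - 29085) = 32750/15370 = 32750*(1/15370) = 3275/1537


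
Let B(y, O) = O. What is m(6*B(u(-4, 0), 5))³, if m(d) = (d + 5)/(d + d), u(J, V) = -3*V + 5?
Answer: 343/1728 ≈ 0.19850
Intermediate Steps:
u(J, V) = 5 - 3*V
m(d) = (5 + d)/(2*d) (m(d) = (5 + d)/((2*d)) = (5 + d)*(1/(2*d)) = (5 + d)/(2*d))
m(6*B(u(-4, 0), 5))³ = ((5 + 6*5)/(2*((6*5))))³ = ((½)*(5 + 30)/30)³ = ((½)*(1/30)*35)³ = (7/12)³ = 343/1728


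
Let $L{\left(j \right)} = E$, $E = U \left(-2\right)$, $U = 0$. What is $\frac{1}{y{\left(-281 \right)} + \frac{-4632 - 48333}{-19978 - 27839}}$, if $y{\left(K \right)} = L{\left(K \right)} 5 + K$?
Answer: $- \frac{483}{135188} \approx -0.0035728$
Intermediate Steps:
$E = 0$ ($E = 0 \left(-2\right) = 0$)
$L{\left(j \right)} = 0$
$y{\left(K \right)} = K$ ($y{\left(K \right)} = 0 \cdot 5 + K = 0 + K = K$)
$\frac{1}{y{\left(-281 \right)} + \frac{-4632 - 48333}{-19978 - 27839}} = \frac{1}{-281 + \frac{-4632 - 48333}{-19978 - 27839}} = \frac{1}{-281 - \frac{52965}{-47817}} = \frac{1}{-281 - - \frac{535}{483}} = \frac{1}{-281 + \frac{535}{483}} = \frac{1}{- \frac{135188}{483}} = - \frac{483}{135188}$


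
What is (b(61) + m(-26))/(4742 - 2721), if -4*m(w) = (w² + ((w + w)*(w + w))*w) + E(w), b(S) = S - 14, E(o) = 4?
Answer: 17453/2021 ≈ 8.6358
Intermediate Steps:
b(S) = -14 + S
m(w) = -1 - w³ - w²/4 (m(w) = -((w² + ((w + w)*(w + w))*w) + 4)/4 = -((w² + ((2*w)*(2*w))*w) + 4)/4 = -((w² + (4*w²)*w) + 4)/4 = -((w² + 4*w³) + 4)/4 = -(4 + w² + 4*w³)/4 = -1 - w³ - w²/4)
(b(61) + m(-26))/(4742 - 2721) = ((-14 + 61) + (-1 - 1*(-26)³ - ¼*(-26)²))/(4742 - 2721) = (47 + (-1 - 1*(-17576) - ¼*676))/2021 = (47 + (-1 + 17576 - 169))*(1/2021) = (47 + 17406)*(1/2021) = 17453*(1/2021) = 17453/2021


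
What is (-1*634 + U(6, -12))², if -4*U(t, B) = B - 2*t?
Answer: 394384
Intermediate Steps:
U(t, B) = t/2 - B/4 (U(t, B) = -(B - 2*t)/4 = t/2 - B/4)
(-1*634 + U(6, -12))² = (-1*634 + ((½)*6 - ¼*(-12)))² = (-634 + (3 + 3))² = (-634 + 6)² = (-628)² = 394384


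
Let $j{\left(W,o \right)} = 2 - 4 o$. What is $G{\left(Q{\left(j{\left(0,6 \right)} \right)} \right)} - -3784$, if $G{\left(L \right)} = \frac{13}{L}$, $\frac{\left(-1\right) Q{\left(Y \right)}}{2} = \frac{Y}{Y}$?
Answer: $\frac{7555}{2} \approx 3777.5$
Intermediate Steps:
$Q{\left(Y \right)} = -2$ ($Q{\left(Y \right)} = - 2 \frac{Y}{Y} = \left(-2\right) 1 = -2$)
$G{\left(Q{\left(j{\left(0,6 \right)} \right)} \right)} - -3784 = \frac{13}{-2} - -3784 = 13 \left(- \frac{1}{2}\right) + 3784 = - \frac{13}{2} + 3784 = \frac{7555}{2}$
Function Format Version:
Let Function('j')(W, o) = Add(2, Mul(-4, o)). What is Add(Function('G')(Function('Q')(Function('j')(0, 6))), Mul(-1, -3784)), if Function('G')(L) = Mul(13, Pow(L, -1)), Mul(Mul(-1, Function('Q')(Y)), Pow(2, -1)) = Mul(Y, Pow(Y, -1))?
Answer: Rational(7555, 2) ≈ 3777.5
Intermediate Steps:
Function('Q')(Y) = -2 (Function('Q')(Y) = Mul(-2, Mul(Y, Pow(Y, -1))) = Mul(-2, 1) = -2)
Add(Function('G')(Function('Q')(Function('j')(0, 6))), Mul(-1, -3784)) = Add(Mul(13, Pow(-2, -1)), Mul(-1, -3784)) = Add(Mul(13, Rational(-1, 2)), 3784) = Add(Rational(-13, 2), 3784) = Rational(7555, 2)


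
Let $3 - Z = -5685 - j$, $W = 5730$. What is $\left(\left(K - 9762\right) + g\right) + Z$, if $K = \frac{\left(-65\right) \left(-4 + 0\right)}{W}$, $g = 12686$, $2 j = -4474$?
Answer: $\frac{3652901}{573} \approx 6375.0$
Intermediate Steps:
$j = -2237$ ($j = \frac{1}{2} \left(-4474\right) = -2237$)
$K = \frac{26}{573}$ ($K = \frac{\left(-65\right) \left(-4 + 0\right)}{5730} = \left(-65\right) \left(-4\right) \frac{1}{5730} = 260 \cdot \frac{1}{5730} = \frac{26}{573} \approx 0.045375$)
$Z = 3451$ ($Z = 3 - \left(-5685 - -2237\right) = 3 - \left(-5685 + 2237\right) = 3 - -3448 = 3 + 3448 = 3451$)
$\left(\left(K - 9762\right) + g\right) + Z = \left(\left(\frac{26}{573} - 9762\right) + 12686\right) + 3451 = \left(- \frac{5593600}{573} + 12686\right) + 3451 = \frac{1675478}{573} + 3451 = \frac{3652901}{573}$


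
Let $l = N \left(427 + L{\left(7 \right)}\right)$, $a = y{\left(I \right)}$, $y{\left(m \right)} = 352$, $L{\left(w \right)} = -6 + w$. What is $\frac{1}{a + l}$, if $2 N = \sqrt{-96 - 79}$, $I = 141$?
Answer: $\frac{88}{2034551} - \frac{535 i \sqrt{7}}{4069102} \approx 4.3253 \cdot 10^{-5} - 0.00034786 i$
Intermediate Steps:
$N = \frac{5 i \sqrt{7}}{2}$ ($N = \frac{\sqrt{-96 - 79}}{2} = \frac{\sqrt{-175}}{2} = \frac{5 i \sqrt{7}}{2} \approx 6.6144 i$)
$a = 352$
$l = 1070 i \sqrt{7}$ ($l = \frac{5 i \sqrt{7}}{2} \left(427 + \left(-6 + 7\right)\right) = \frac{5 i \sqrt{7}}{2} \left(427 + 1\right) = \frac{5 i \sqrt{7}}{2} \cdot 428 = 1070 i \sqrt{7} \approx 2831.0 i$)
$\frac{1}{a + l} = \frac{1}{352 + 1070 i \sqrt{7}}$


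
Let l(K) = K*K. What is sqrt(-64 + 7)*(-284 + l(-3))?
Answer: -275*I*sqrt(57) ≈ -2076.2*I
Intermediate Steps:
l(K) = K**2
sqrt(-64 + 7)*(-284 + l(-3)) = sqrt(-64 + 7)*(-284 + (-3)**2) = sqrt(-57)*(-284 + 9) = (I*sqrt(57))*(-275) = -275*I*sqrt(57)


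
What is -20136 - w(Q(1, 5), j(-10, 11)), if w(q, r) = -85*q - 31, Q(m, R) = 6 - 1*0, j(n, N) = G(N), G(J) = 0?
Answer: -19595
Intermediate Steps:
j(n, N) = 0
Q(m, R) = 6 (Q(m, R) = 6 + 0 = 6)
w(q, r) = -31 - 85*q
-20136 - w(Q(1, 5), j(-10, 11)) = -20136 - (-31 - 85*6) = -20136 - (-31 - 510) = -20136 - 1*(-541) = -20136 + 541 = -19595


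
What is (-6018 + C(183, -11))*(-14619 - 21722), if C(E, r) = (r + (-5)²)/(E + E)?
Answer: 40021870867/183 ≈ 2.1870e+8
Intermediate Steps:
C(E, r) = (25 + r)/(2*E) (C(E, r) = (r + 25)/((2*E)) = (25 + r)*(1/(2*E)) = (25 + r)/(2*E))
(-6018 + C(183, -11))*(-14619 - 21722) = (-6018 + (½)*(25 - 11)/183)*(-14619 - 21722) = (-6018 + (½)*(1/183)*14)*(-36341) = (-6018 + 7/183)*(-36341) = -1101287/183*(-36341) = 40021870867/183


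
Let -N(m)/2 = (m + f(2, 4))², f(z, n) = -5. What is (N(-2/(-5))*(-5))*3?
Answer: 3174/5 ≈ 634.80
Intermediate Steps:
N(m) = -2*(-5 + m)² (N(m) = -2*(m - 5)² = -2*(-5 + m)²)
(N(-2/(-5))*(-5))*3 = (-2*(-5 - 2/(-5))²*(-5))*3 = (-2*(-5 - 2*(-⅕))²*(-5))*3 = (-2*(-5 + ⅖)²*(-5))*3 = (-2*(-23/5)²*(-5))*3 = (-2*529/25*(-5))*3 = -1058/25*(-5)*3 = (1058/5)*3 = 3174/5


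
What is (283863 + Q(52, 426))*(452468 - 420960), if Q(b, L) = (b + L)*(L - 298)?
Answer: 10871740876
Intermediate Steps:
Q(b, L) = (-298 + L)*(L + b) (Q(b, L) = (L + b)*(-298 + L) = (-298 + L)*(L + b))
(283863 + Q(52, 426))*(452468 - 420960) = (283863 + (426² - 298*426 - 298*52 + 426*52))*(452468 - 420960) = (283863 + (181476 - 126948 - 15496 + 22152))*31508 = (283863 + 61184)*31508 = 345047*31508 = 10871740876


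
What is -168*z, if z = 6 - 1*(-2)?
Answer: -1344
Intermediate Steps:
z = 8 (z = 6 + 2 = 8)
-168*z = -168*8 = -1344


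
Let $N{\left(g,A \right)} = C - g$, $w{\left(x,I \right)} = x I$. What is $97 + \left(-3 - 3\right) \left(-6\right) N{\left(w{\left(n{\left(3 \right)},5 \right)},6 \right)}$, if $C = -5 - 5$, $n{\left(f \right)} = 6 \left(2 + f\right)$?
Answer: $-5663$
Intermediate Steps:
$n{\left(f \right)} = 12 + 6 f$
$C = -10$ ($C = -5 - 5 = -10$)
$w{\left(x,I \right)} = I x$
$N{\left(g,A \right)} = -10 - g$
$97 + \left(-3 - 3\right) \left(-6\right) N{\left(w{\left(n{\left(3 \right)},5 \right)},6 \right)} = 97 + \left(-3 - 3\right) \left(-6\right) \left(-10 - 5 \left(12 + 6 \cdot 3\right)\right) = 97 + \left(-6\right) \left(-6\right) \left(-10 - 5 \left(12 + 18\right)\right) = 97 + 36 \left(-10 - 5 \cdot 30\right) = 97 + 36 \left(-10 - 150\right) = 97 + 36 \left(-160\right) = 97 - 5760 = -5663$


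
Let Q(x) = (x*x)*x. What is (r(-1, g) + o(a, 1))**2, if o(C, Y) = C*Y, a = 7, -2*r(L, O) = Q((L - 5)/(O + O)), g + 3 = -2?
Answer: 2968729/62500 ≈ 47.500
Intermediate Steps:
g = -5 (g = -3 - 2 = -5)
Q(x) = x**3 (Q(x) = x**2*x = x**3)
r(L, O) = -(-5 + L)**3/(16*O**3) (r(L, O) = -(L - 5)**3/(O + O)**3/2 = -(-5 + L)**3/(8*O**3)/2 = -(-5 + L)**3/(16*O**3))
(r(-1, g) + o(a, 1))**2 = (-1/16*(-5 - 1)**3/(-5)**3 + 7*1)**2 = (-1/16*(-1/125)*(-6)**3 + 7)**2 = (-1/16*(-1/125)*(-216) + 7)**2 = (-27/250 + 7)**2 = (1723/250)**2 = 2968729/62500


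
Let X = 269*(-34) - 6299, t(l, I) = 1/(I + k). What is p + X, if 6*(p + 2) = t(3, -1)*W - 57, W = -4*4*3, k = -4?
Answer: -154549/10 ≈ -15455.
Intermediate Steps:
W = -48 (W = -16*3 = -48)
t(l, I) = 1/(-4 + I) (t(l, I) = 1/(I - 4) = 1/(-4 + I))
p = -99/10 (p = -2 + (-48/(-4 - 1) - 57)/6 = -2 + (-48/(-5) - 57)/6 = -2 + (-1/5*(-48) - 57)/6 = -2 + (48/5 - 57)/6 = -2 + (1/6)*(-237/5) = -2 - 79/10 = -99/10 ≈ -9.9000)
X = -15445 (X = -9146 - 6299 = -15445)
p + X = -99/10 - 15445 = -154549/10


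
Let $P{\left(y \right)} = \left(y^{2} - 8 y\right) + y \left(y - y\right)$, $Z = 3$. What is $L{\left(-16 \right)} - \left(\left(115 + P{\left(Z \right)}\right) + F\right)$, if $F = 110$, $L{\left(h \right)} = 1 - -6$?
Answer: $-203$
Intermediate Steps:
$L{\left(h \right)} = 7$ ($L{\left(h \right)} = 1 + 6 = 7$)
$P{\left(y \right)} = y^{2} - 8 y$ ($P{\left(y \right)} = \left(y^{2} - 8 y\right) + y 0 = \left(y^{2} - 8 y\right) + 0 = y^{2} - 8 y$)
$L{\left(-16 \right)} - \left(\left(115 + P{\left(Z \right)}\right) + F\right) = 7 - \left(\left(115 + 3 \left(-8 + 3\right)\right) + 110\right) = 7 - \left(\left(115 + 3 \left(-5\right)\right) + 110\right) = 7 - \left(\left(115 - 15\right) + 110\right) = 7 - \left(100 + 110\right) = 7 - 210 = -203$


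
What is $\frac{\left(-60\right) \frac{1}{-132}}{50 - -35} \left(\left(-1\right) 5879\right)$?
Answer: $- \frac{5879}{187} \approx -31.439$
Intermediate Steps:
$\frac{\left(-60\right) \frac{1}{-132}}{50 - -35} \left(\left(-1\right) 5879\right) = \frac{\left(-60\right) \left(- \frac{1}{132}\right)}{50 + 35} \left(-5879\right) = \frac{5}{11 \cdot 85} \left(-5879\right) = \frac{5}{11} \cdot \frac{1}{85} \left(-5879\right) = \frac{1}{187} \left(-5879\right) = - \frac{5879}{187}$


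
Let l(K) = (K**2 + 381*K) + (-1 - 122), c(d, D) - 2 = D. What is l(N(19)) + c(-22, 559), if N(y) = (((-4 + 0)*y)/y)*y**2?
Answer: 1535410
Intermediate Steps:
c(d, D) = 2 + D
N(y) = -4*y**2 (N(y) = ((-4*y)/y)*y**2 = -4*y**2)
l(K) = -123 + K**2 + 381*K (l(K) = (K**2 + 381*K) - 123 = -123 + K**2 + 381*K)
l(N(19)) + c(-22, 559) = (-123 + (-4*19**2)**2 + 381*(-4*19**2)) + (2 + 559) = (-123 + (-4*361)**2 + 381*(-4*361)) + 561 = (-123 + (-1444)**2 + 381*(-1444)) + 561 = (-123 + 2085136 - 550164) + 561 = 1534849 + 561 = 1535410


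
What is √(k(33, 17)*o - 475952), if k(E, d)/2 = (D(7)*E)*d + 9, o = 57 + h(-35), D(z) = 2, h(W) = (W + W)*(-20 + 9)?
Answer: √1394722 ≈ 1181.0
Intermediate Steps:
h(W) = -22*W (h(W) = (2*W)*(-11) = -22*W)
o = 827 (o = 57 - 22*(-35) = 57 + 770 = 827)
k(E, d) = 18 + 4*E*d (k(E, d) = 2*((2*E)*d + 9) = 2*(2*E*d + 9) = 2*(9 + 2*E*d) = 18 + 4*E*d)
√(k(33, 17)*o - 475952) = √((18 + 4*33*17)*827 - 475952) = √((18 + 2244)*827 - 475952) = √(2262*827 - 475952) = √(1870674 - 475952) = √1394722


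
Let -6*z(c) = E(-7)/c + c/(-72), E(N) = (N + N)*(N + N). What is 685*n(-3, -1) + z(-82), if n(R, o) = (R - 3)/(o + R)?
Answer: 9101387/8856 ≈ 1027.7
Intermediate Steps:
n(R, o) = (-3 + R)/(R + o)
E(N) = 4*N² (E(N) = (2*N)*(2*N) = 4*N²)
z(c) = -98/(3*c) + c/432 (z(c) = -((4*(-7)²)/c + c/(-72))/6 = -((4*49)/c + c*(-1/72))/6 = -(196/c - c/72)/6 = -98/(3*c) + c/432)
685*n(-3, -1) + z(-82) = 685*((-3 - 3)/(-3 - 1)) + (1/432)*(-14112 + (-82)²)/(-82) = 685*(-6/(-4)) + (1/432)*(-1/82)*(-14112 + 6724) = 685*(-¼*(-6)) + (1/432)*(-1/82)*(-7388) = 685*(3/2) + 1847/8856 = 2055/2 + 1847/8856 = 9101387/8856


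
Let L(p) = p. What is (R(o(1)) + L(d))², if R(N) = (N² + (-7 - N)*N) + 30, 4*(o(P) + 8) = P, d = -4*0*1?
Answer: 113569/16 ≈ 7098.1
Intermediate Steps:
d = 0 (d = 0*1 = 0)
o(P) = -8 + P/4
R(N) = 30 + N² + N*(-7 - N) (R(N) = (N² + N*(-7 - N)) + 30 = 30 + N² + N*(-7 - N))
(R(o(1)) + L(d))² = ((30 - 7*(-8 + (¼)*1)) + 0)² = ((30 - 7*(-8 + ¼)) + 0)² = ((30 - 7*(-31/4)) + 0)² = ((30 + 217/4) + 0)² = (337/4 + 0)² = (337/4)² = 113569/16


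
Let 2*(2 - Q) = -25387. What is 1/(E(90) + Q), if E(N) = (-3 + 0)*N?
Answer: 2/24851 ≈ 8.0480e-5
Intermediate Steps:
Q = 25391/2 (Q = 2 - 1/2*(-25387) = 2 + 25387/2 = 25391/2 ≈ 12696.)
E(N) = -3*N
1/(E(90) + Q) = 1/(-3*90 + 25391/2) = 1/(-270 + 25391/2) = 1/(24851/2) = 2/24851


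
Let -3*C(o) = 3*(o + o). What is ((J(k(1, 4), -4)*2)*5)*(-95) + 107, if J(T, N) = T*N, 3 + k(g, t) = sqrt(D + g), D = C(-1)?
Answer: -11293 + 3800*sqrt(3) ≈ -4711.2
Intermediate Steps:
C(o) = -2*o (C(o) = -(o + o) = -2*o)
D = 2 (D = -2*(-1) = 2)
k(g, t) = -3 + sqrt(2 + g)
J(T, N) = N*T
((J(k(1, 4), -4)*2)*5)*(-95) + 107 = ((-4*(-3 + sqrt(2 + 1))*2)*5)*(-95) + 107 = ((-4*(-3 + sqrt(3))*2)*5)*(-95) + 107 = (((12 - 4*sqrt(3))*2)*5)*(-95) + 107 = ((24 - 8*sqrt(3))*5)*(-95) + 107 = (120 - 40*sqrt(3))*(-95) + 107 = (-11400 + 3800*sqrt(3)) + 107 = -11293 + 3800*sqrt(3)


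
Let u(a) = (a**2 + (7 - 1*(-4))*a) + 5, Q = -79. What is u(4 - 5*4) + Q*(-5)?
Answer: 480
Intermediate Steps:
u(a) = 5 + a**2 + 11*a (u(a) = (a**2 + (7 + 4)*a) + 5 = (a**2 + 11*a) + 5 = 5 + a**2 + 11*a)
u(4 - 5*4) + Q*(-5) = (5 + (4 - 5*4)**2 + 11*(4 - 5*4)) - 79*(-5) = (5 + (4 - 20)**2 + 11*(4 - 20)) + 395 = (5 + (-16)**2 + 11*(-16)) + 395 = (5 + 256 - 176) + 395 = 85 + 395 = 480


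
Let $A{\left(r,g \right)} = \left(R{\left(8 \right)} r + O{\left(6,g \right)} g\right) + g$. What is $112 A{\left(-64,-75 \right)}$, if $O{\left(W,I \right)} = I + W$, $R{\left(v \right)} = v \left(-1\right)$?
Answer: $628544$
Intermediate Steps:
$R{\left(v \right)} = - v$
$A{\left(r,g \right)} = g - 8 r + g \left(6 + g\right)$ ($A{\left(r,g \right)} = \left(\left(-1\right) 8 r + \left(g + 6\right) g\right) + g = \left(- 8 r + \left(6 + g\right) g\right) + g = \left(- 8 r + g \left(6 + g\right)\right) + g = g - 8 r + g \left(6 + g\right)$)
$112 A{\left(-64,-75 \right)} = 112 \left(-75 - -512 - 75 \left(6 - 75\right)\right) = 112 \left(-75 + 512 - -5175\right) = 112 \left(-75 + 512 + 5175\right) = 112 \cdot 5612 = 628544$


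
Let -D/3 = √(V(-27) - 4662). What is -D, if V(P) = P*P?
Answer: 9*I*√437 ≈ 188.14*I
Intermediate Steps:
V(P) = P²
D = -9*I*√437 (D = -3*√((-27)² - 4662) = -3*√(729 - 4662) = -9*I*√437 ≈ -188.14*I)
-D = -(-9)*I*√437 = 9*I*√437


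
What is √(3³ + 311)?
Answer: 13*√2 ≈ 18.385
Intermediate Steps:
√(3³ + 311) = √(27 + 311) = √338 = 13*√2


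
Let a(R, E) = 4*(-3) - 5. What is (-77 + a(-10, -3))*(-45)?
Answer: 4230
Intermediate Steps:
a(R, E) = -17 (a(R, E) = -12 - 5 = -17)
(-77 + a(-10, -3))*(-45) = (-77 - 17)*(-45) = -94*(-45) = 4230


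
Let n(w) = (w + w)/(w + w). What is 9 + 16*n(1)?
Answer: 25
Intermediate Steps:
n(w) = 1 (n(w) = (2*w)/((2*w)) = (2*w)*(1/(2*w)) = 1)
9 + 16*n(1) = 9 + 16*1 = 9 + 16 = 25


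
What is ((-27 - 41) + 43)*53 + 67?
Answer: -1258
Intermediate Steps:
((-27 - 41) + 43)*53 + 67 = (-68 + 43)*53 + 67 = -25*53 + 67 = -1325 + 67 = -1258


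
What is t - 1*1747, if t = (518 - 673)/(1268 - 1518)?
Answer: -87319/50 ≈ -1746.4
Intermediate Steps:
t = 31/50 (t = -155/(-250) = -155*(-1/250) = 31/50 ≈ 0.62000)
t - 1*1747 = 31/50 - 1*1747 = 31/50 - 1747 = -87319/50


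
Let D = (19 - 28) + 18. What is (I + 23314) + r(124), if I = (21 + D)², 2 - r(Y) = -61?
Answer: 24277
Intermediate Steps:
D = 9 (D = -9 + 18 = 9)
r(Y) = 63 (r(Y) = 2 - 1*(-61) = 2 + 61 = 63)
I = 900 (I = (21 + 9)² = 30² = 900)
(I + 23314) + r(124) = (900 + 23314) + 63 = 24214 + 63 = 24277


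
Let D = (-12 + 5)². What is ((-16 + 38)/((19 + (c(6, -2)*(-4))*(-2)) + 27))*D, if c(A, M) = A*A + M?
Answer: 539/159 ≈ 3.3899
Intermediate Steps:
c(A, M) = M + A² (c(A, M) = A² + M = M + A²)
D = 49 (D = (-7)² = 49)
((-16 + 38)/((19 + (c(6, -2)*(-4))*(-2)) + 27))*D = ((-16 + 38)/((19 + ((-2 + 6²)*(-4))*(-2)) + 27))*49 = (22/((19 + ((-2 + 36)*(-4))*(-2)) + 27))*49 = (22/((19 + (34*(-4))*(-2)) + 27))*49 = (22/((19 - 136*(-2)) + 27))*49 = (22/((19 + 272) + 27))*49 = (22/(291 + 27))*49 = (22/318)*49 = (22*(1/318))*49 = (11/159)*49 = 539/159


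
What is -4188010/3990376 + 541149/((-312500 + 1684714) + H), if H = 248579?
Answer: -2314254654953/3233786744084 ≈ -0.71565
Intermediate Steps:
-4188010/3990376 + 541149/((-312500 + 1684714) + H) = -4188010/3990376 + 541149/((-312500 + 1684714) + 248579) = -4188010*1/3990376 + 541149/(1372214 + 248579) = -2094005/1995188 + 541149/1620793 = -2314254654953/3233786744084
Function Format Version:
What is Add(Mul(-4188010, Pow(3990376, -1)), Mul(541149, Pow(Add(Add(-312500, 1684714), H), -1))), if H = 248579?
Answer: Rational(-2314254654953, 3233786744084) ≈ -0.71565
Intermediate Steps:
Add(Mul(-4188010, Pow(3990376, -1)), Mul(541149, Pow(Add(Add(-312500, 1684714), H), -1))) = Add(Mul(-4188010, Pow(3990376, -1)), Mul(541149, Pow(Add(Add(-312500, 1684714), 248579), -1))) = Add(Mul(-4188010, Rational(1, 3990376)), Mul(541149, Pow(Add(1372214, 248579), -1))) = Add(Rational(-2094005, 1995188), Mul(541149, Pow(1620793, -1))) = Add(Rational(-2094005, 1995188), Mul(541149, Rational(1, 1620793))) = Add(Rational(-2094005, 1995188), Rational(541149, 1620793)) = Rational(-2314254654953, 3233786744084)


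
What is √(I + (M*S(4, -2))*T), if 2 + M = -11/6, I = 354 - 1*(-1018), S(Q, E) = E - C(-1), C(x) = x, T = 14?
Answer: √12831/3 ≈ 37.758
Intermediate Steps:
S(Q, E) = 1 + E (S(Q, E) = E - 1*(-1) = E + 1 = 1 + E)
I = 1372 (I = 354 + 1018 = 1372)
M = -23/6 (M = -2 - 11/6 = -23/6 ≈ -3.8333)
√(I + (M*S(4, -2))*T) = √(1372 - 23*(1 - 2)/6*14) = √(1372 - 23/6*(-1)*14) = √(1372 + (23/6)*14) = √(1372 + 161/3) = √(4277/3) = √12831/3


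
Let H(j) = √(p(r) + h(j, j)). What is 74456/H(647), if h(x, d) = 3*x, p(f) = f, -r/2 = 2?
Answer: 74456*√1937/1937 ≈ 1691.7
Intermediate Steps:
r = -4 (r = -2*2 = -4)
H(j) = √(-4 + 3*j)
74456/H(647) = 74456/(√(-4 + 3*647)) = 74456/(√(-4 + 1941)) = 74456/(√1937) = 74456*(√1937/1937) = 74456*√1937/1937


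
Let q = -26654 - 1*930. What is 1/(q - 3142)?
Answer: -1/30726 ≈ -3.2546e-5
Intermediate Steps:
q = -27584 (q = -26654 - 930 = -27584)
1/(q - 3142) = 1/(-27584 - 3142) = 1/(-30726) = -1/30726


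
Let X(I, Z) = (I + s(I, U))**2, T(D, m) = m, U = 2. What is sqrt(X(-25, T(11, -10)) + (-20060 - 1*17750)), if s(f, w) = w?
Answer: 17*I*sqrt(129) ≈ 193.08*I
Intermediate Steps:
X(I, Z) = (2 + I)**2 (X(I, Z) = (I + 2)**2 = (2 + I)**2)
sqrt(X(-25, T(11, -10)) + (-20060 - 1*17750)) = sqrt((2 - 25)**2 + (-20060 - 1*17750)) = sqrt((-23)**2 + (-20060 - 17750)) = sqrt(529 - 37810) = sqrt(-37281) = 17*I*sqrt(129)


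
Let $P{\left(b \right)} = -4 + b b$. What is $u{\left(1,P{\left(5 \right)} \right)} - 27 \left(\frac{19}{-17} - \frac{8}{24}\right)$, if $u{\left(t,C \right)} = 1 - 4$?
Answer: $\frac{615}{17} \approx 36.176$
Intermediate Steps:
$P{\left(b \right)} = -4 + b^{2}$
$u{\left(t,C \right)} = -3$
$u{\left(1,P{\left(5 \right)} \right)} - 27 \left(\frac{19}{-17} - \frac{8}{24}\right) = -3 - 27 \left(\frac{19}{-17} - \frac{8}{24}\right) = -3 - 27 \left(19 \left(- \frac{1}{17}\right) - \frac{1}{3}\right) = -3 - 27 \left(- \frac{19}{17} - \frac{1}{3}\right) = -3 - - \frac{666}{17} = -3 + \frac{666}{17} = \frac{615}{17}$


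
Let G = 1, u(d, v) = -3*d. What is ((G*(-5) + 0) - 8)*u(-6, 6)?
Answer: -234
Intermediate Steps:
((G*(-5) + 0) - 8)*u(-6, 6) = ((1*(-5) + 0) - 8)*(-3*(-6)) = ((-5 + 0) - 8)*18 = (-5 - 8)*18 = -13*18 = -234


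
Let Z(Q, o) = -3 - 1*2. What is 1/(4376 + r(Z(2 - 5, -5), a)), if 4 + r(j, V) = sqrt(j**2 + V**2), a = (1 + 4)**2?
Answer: 2186/9556867 - 5*sqrt(26)/19113734 ≈ 0.00022740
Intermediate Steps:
Z(Q, o) = -5 (Z(Q, o) = -3 - 2 = -5)
a = 25 (a = 5**2 = 25)
r(j, V) = -4 + sqrt(V**2 + j**2) (r(j, V) = -4 + sqrt(j**2 + V**2) = -4 + sqrt(V**2 + j**2))
1/(4376 + r(Z(2 - 5, -5), a)) = 1/(4376 + (-4 + sqrt(25**2 + (-5)**2))) = 1/(4376 + (-4 + sqrt(625 + 25))) = 1/(4376 + (-4 + sqrt(650))) = 1/(4376 + (-4 + 5*sqrt(26))) = 1/(4372 + 5*sqrt(26))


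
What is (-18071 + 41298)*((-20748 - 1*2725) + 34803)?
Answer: 263161910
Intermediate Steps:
(-18071 + 41298)*((-20748 - 1*2725) + 34803) = 23227*((-20748 - 2725) + 34803) = 23227*(-23473 + 34803) = 23227*11330 = 263161910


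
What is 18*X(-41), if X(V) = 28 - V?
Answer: 1242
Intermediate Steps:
18*X(-41) = 18*(28 - 1*(-41)) = 18*(28 + 41) = 18*69 = 1242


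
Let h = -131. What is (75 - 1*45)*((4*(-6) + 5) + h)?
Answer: -4500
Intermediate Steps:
(75 - 1*45)*((4*(-6) + 5) + h) = (75 - 1*45)*((4*(-6) + 5) - 131) = (75 - 45)*((-24 + 5) - 131) = 30*(-19 - 131) = 30*(-150) = -4500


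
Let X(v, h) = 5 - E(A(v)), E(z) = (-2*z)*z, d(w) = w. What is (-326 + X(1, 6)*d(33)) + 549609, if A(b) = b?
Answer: 549514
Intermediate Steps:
E(z) = -2*z**2
X(v, h) = 5 + 2*v**2 (X(v, h) = 5 - (-2)*v**2 = 5 + 2*v**2)
(-326 + X(1, 6)*d(33)) + 549609 = (-326 + (5 + 2*1**2)*33) + 549609 = (-326 + (5 + 2*1)*33) + 549609 = (-326 + (5 + 2)*33) + 549609 = (-326 + 7*33) + 549609 = (-326 + 231) + 549609 = -95 + 549609 = 549514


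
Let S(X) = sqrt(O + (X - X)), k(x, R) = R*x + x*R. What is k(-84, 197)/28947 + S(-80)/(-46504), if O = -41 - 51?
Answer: -11032/9649 - I*sqrt(23)/23252 ≈ -1.1433 - 0.00020625*I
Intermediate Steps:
k(x, R) = 2*R*x (k(x, R) = R*x + R*x = 2*R*x)
O = -92
S(X) = 2*I*sqrt(23) (S(X) = sqrt(-92 + (X - X)) = sqrt(-92 + 0) = sqrt(-92) = 2*I*sqrt(23))
k(-84, 197)/28947 + S(-80)/(-46504) = (2*197*(-84))/28947 + (2*I*sqrt(23))/(-46504) = -33096*1/28947 + (2*I*sqrt(23))*(-1/46504) = -11032/9649 - I*sqrt(23)/23252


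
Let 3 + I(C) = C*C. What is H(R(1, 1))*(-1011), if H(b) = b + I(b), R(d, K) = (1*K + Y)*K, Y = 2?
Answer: -9099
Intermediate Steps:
I(C) = -3 + C**2 (I(C) = -3 + C*C = -3 + C**2)
R(d, K) = K*(2 + K) (R(d, K) = (1*K + 2)*K = (K + 2)*K = (2 + K)*K = K*(2 + K))
H(b) = -3 + b + b**2 (H(b) = b + (-3 + b**2) = -3 + b + b**2)
H(R(1, 1))*(-1011) = (-3 + 1*(2 + 1) + (1*(2 + 1))**2)*(-1011) = (-3 + 1*3 + (1*3)**2)*(-1011) = (-3 + 3 + 3**2)*(-1011) = (-3 + 3 + 9)*(-1011) = 9*(-1011) = -9099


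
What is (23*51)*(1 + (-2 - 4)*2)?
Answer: -12903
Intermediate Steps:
(23*51)*(1 + (-2 - 4)*2) = 1173*(1 - 6*2) = 1173*(1 - 12) = 1173*(-11) = -12903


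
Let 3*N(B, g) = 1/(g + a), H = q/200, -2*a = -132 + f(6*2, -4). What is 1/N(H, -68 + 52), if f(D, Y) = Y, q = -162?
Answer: 156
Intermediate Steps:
a = 68 (a = -(-132 - 4)/2 = -1/2*(-136) = 68)
H = -81/100 (H = -162/200 = -162*1/200 = -81/100 ≈ -0.81000)
N(B, g) = 1/(3*(68 + g)) (N(B, g) = 1/(3*(g + 68)) = 1/(3*(68 + g)))
1/N(H, -68 + 52) = 1/(1/(3*(68 + (-68 + 52)))) = 1/(1/(3*(68 - 16))) = 1/((1/3)/52) = 1/((1/3)*(1/52)) = 1/(1/156) = 156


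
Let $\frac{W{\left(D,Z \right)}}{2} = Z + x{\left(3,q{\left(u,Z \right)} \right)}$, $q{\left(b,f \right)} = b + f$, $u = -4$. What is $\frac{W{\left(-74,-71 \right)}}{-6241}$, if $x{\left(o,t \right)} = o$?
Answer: $\frac{136}{6241} \approx 0.021791$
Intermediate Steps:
$W{\left(D,Z \right)} = 6 + 2 Z$ ($W{\left(D,Z \right)} = 2 \left(Z + 3\right) = 2 \left(3 + Z\right) = 6 + 2 Z$)
$\frac{W{\left(-74,-71 \right)}}{-6241} = \frac{6 + 2 \left(-71\right)}{-6241} = \left(6 - 142\right) \left(- \frac{1}{6241}\right) = \left(-136\right) \left(- \frac{1}{6241}\right) = \frac{136}{6241}$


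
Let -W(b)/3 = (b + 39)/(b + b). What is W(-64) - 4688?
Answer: -600139/128 ≈ -4688.6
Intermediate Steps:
W(b) = -3*(39 + b)/(2*b) (W(b) = -3*(b + 39)/(b + b) = -3*(39 + b)/(2*b))
W(-64) - 4688 = (3/2)*(-39 - 1*(-64))/(-64) - 4688 = (3/2)*(-1/64)*(-39 + 64) - 4688 = (3/2)*(-1/64)*25 - 4688 = -75/128 - 4688 = -600139/128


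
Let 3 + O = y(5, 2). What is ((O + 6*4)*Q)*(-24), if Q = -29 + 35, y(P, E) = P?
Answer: -3744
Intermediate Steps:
O = 2 (O = -3 + 5 = 2)
Q = 6
((O + 6*4)*Q)*(-24) = ((2 + 6*4)*6)*(-24) = ((2 + 24)*6)*(-24) = (26*6)*(-24) = 156*(-24) = -3744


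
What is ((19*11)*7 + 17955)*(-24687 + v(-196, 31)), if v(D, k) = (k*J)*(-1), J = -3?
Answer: -477566292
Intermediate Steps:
v(D, k) = 3*k (v(D, k) = (k*(-3))*(-1) = -3*k*(-1) = 3*k)
((19*11)*7 + 17955)*(-24687 + v(-196, 31)) = ((19*11)*7 + 17955)*(-24687 + 3*31) = (209*7 + 17955)*(-24687 + 93) = (1463 + 17955)*(-24594) = 19418*(-24594) = -477566292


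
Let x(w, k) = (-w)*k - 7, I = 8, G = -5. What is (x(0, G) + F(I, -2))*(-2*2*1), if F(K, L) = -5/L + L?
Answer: 26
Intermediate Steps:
x(w, k) = -7 - k*w (x(w, k) = -k*w - 7 = -7 - k*w)
F(K, L) = L - 5/L
(x(0, G) + F(I, -2))*(-2*2*1) = ((-7 - 1*(-5)*0) + (-2 - 5/(-2)))*(-2*2*1) = ((-7 + 0) + (-2 - 5*(-1/2)))*(-4*1) = (-7 + (-2 + 5/2))*(-4) = (-7 + 1/2)*(-4) = -13/2*(-4) = 26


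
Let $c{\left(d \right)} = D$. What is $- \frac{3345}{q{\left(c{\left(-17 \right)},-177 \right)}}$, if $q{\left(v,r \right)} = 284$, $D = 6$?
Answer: $- \frac{3345}{284} \approx -11.778$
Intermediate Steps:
$c{\left(d \right)} = 6$
$- \frac{3345}{q{\left(c{\left(-17 \right)},-177 \right)}} = - \frac{3345}{284}$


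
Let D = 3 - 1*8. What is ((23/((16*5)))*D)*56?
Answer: -161/2 ≈ -80.500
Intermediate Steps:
D = -5 (D = 3 - 8 = -5)
((23/((16*5)))*D)*56 = ((23/((16*5)))*(-5))*56 = ((23/80)*(-5))*56 = -23/16*56 = -161/2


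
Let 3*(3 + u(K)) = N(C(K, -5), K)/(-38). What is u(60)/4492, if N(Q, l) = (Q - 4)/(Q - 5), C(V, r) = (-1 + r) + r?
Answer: -1829/2731136 ≈ -0.00066968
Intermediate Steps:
C(V, r) = -1 + 2*r
N(Q, l) = (-4 + Q)/(-5 + Q)
u(K) = -1829/608 (u(K) = -3 + (((-4 + (-1 + 2*(-5)))/(-5 + (-1 + 2*(-5))))/(-38))/3 = -3 + (((-4 + (-1 - 10))/(-5 + (-1 - 10)))*(-1/38))/3 = -3 + (((-4 - 11)/(-5 - 11))*(-1/38))/3 = -3 + ((-15/(-16))*(-1/38))/3 = -3 + (-1/16*(-15)*(-1/38))/3 = -3 + ((15/16)*(-1/38))/3 = -3 + (⅓)*(-15/608) = -3 - 5/608 = -1829/608)
u(60)/4492 = -1829/608/4492 = -1829/608*1/4492 = -1829/2731136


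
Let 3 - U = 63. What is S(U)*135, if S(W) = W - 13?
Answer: -9855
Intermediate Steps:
U = -60 (U = 3 - 1*63 = 3 - 63 = -60)
S(W) = -13 + W
S(U)*135 = (-13 - 60)*135 = -73*135 = -9855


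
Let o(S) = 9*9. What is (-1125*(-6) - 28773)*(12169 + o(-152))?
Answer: -269781750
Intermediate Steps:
o(S) = 81
(-1125*(-6) - 28773)*(12169 + o(-152)) = (-1125*(-6) - 28773)*(12169 + 81) = (6750 - 28773)*12250 = -22023*12250 = -269781750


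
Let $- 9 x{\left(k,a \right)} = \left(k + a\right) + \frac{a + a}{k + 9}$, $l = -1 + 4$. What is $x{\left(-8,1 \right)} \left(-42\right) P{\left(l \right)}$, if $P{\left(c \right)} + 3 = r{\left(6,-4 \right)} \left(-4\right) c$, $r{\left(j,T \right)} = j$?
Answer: $1750$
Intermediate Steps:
$l = 3$
$P{\left(c \right)} = -3 - 24 c$ ($P{\left(c \right)} = -3 + 6 \left(-4\right) c = -3 - 24 c$)
$x{\left(k,a \right)} = - \frac{a}{9} - \frac{k}{9} - \frac{2 a}{9 \left(9 + k\right)}$ ($x{\left(k,a \right)} = - \frac{\left(k + a\right) + \frac{a + a}{k + 9}}{9} = - \frac{\left(a + k\right) + \frac{2 a}{9 + k}}{9} = - \frac{a + k + \frac{2 a}{9 + k}}{9} = - \frac{a}{9} - \frac{k}{9} - \frac{2 a}{9 \left(9 + k\right)}$)
$x{\left(-8,1 \right)} \left(-42\right) P{\left(l \right)} = \frac{- \left(-8\right)^{2} - 11 - -72 - 1 \left(-8\right)}{9 \left(9 - 8\right)} \left(-42\right) \left(-3 - 72\right) = \frac{\left(-1\right) 64 - 11 + 72 + 8}{9 \cdot 1} \left(-42\right) \left(-3 - 72\right) = \frac{1}{9} \cdot 1 \left(-64 - 11 + 72 + 8\right) \left(-42\right) \left(-75\right) = \frac{1}{9} \cdot 1 \cdot 5 \left(-42\right) \left(-75\right) = \frac{5}{9} \left(-42\right) \left(-75\right) = \left(- \frac{70}{3}\right) \left(-75\right) = 1750$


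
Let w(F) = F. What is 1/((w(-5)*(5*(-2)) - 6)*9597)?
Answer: 1/422268 ≈ 2.3682e-6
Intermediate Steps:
1/((w(-5)*(5*(-2)) - 6)*9597) = 1/((-25*(-2) - 6)*9597) = 1/((-5*(-10) - 6)*9597) = 1/((50 - 6)*9597) = 1/(44*9597) = 1/422268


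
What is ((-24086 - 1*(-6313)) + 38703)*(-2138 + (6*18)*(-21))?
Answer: -92217580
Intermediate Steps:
((-24086 - 1*(-6313)) + 38703)*(-2138 + (6*18)*(-21)) = ((-24086 + 6313) + 38703)*(-2138 + 108*(-21)) = (-17773 + 38703)*(-2138 - 2268) = 20930*(-4406) = -92217580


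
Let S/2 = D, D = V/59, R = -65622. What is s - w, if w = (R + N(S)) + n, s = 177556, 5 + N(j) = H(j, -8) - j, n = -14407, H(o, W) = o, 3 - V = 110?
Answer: 257590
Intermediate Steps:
V = -107 (V = 3 - 1*110 = 3 - 110 = -107)
D = -107/59 ≈ -1.8136
S = -214/59 (S = 2*(-107/59) = -214/59 ≈ -3.6271)
N(j) = -5 (N(j) = -5 + (j - j) = -5 + 0 = -5)
w = -80034 (w = (-65622 - 5) - 14407 = -65627 - 14407 = -80034)
s - w = 177556 - 1*(-80034) = 177556 + 80034 = 257590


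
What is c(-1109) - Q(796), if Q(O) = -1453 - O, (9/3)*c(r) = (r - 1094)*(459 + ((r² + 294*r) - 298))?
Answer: -663832147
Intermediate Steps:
c(r) = (-1094 + r)*(161 + r² + 294*r)/3 (c(r) = ((r - 1094)*(459 + ((r² + 294*r) - 298)))/3 = ((-1094 + r)*(459 + (-298 + r² + 294*r)))/3 = ((-1094 + r)*(161 + r² + 294*r))/3 = (-1094 + r)*(161 + r² + 294*r)/3)
c(-1109) - Q(796) = (-176134/3 - 321475/3*(-1109) - 800/3*(-1109)² + (⅓)*(-1109)³) - (-1453 - 1*796) = (-176134/3 + 356515775/3 - 800/3*1229881 + (⅓)*(-1363938029)) - (-1453 - 796) = (-176134/3 + 356515775/3 - 983904800/3 - 1363938029/3) - 1*(-2249) = -663834396 + 2249 = -663832147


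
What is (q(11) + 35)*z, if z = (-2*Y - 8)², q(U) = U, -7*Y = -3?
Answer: 176824/49 ≈ 3608.7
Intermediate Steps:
Y = 3/7 (Y = -⅐*(-3) = 3/7 ≈ 0.42857)
z = 3844/49 (z = (-2*3/7 - 8)² = (-6/7 - 8)² = (-62/7)² = 3844/49 ≈ 78.449)
(q(11) + 35)*z = (11 + 35)*(3844/49) = 46*(3844/49) = 176824/49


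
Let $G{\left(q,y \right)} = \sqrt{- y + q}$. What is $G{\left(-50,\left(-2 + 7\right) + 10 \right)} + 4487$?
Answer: $4487 + i \sqrt{65} \approx 4487.0 + 8.0623 i$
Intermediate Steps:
$G{\left(q,y \right)} = \sqrt{q - y}$
$G{\left(-50,\left(-2 + 7\right) + 10 \right)} + 4487 = \sqrt{-50 - \left(\left(-2 + 7\right) + 10\right)} + 4487 = \sqrt{-50 - \left(5 + 10\right)} + 4487 = \sqrt{-50 - 15} + 4487 = \sqrt{-65} + 4487 = i \sqrt{65} + 4487 = 4487 + i \sqrt{65}$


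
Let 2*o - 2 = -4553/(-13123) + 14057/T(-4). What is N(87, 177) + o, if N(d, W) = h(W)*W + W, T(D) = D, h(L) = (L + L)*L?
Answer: 1164155717897/104984 ≈ 1.1089e+7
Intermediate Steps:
h(L) = 2*L² (h(L) = (2*L)*L = 2*L²)
N(d, W) = W + 2*W³ (N(d, W) = (2*W²)*W + W = 2*W³ + W = W + 2*W³)
o = -184346815/104984 (o = 1 + (-4553/(-13123) + 14057/(-4))/2 = 1 + (-4553*(-1/13123) + 14057*(-¼))/2 = 1 + (4553/13123 - 14057/4)/2 = 1 + (½)*(-184451799/52492) = 1 - 184451799/104984 = -184346815/104984 ≈ -1756.0)
N(87, 177) + o = (177 + 2*177³) - 184346815/104984 = (177 + 2*5545233) - 184346815/104984 = (177 + 11090466) - 184346815/104984 = 11090643 - 184346815/104984 = 1164155717897/104984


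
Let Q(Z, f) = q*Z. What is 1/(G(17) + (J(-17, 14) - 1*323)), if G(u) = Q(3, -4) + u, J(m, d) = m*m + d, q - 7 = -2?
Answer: 1/12 ≈ 0.083333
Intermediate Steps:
q = 5 (q = 7 - 2 = 5)
Q(Z, f) = 5*Z
J(m, d) = d + m² (J(m, d) = m² + d = d + m²)
G(u) = 15 + u (G(u) = 5*3 + u = 15 + u)
1/(G(17) + (J(-17, 14) - 1*323)) = 1/((15 + 17) + ((14 + (-17)²) - 1*323)) = 1/(32 + ((14 + 289) - 323)) = 1/(32 + (303 - 323)) = 1/(32 - 20) = 1/12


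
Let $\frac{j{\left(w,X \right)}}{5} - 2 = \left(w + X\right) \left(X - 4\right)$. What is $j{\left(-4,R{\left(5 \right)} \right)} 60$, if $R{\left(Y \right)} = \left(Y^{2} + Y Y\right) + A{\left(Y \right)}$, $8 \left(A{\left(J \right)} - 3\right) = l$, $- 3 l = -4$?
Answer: $\frac{2177425}{3} \approx 7.2581 \cdot 10^{5}$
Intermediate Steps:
$l = \frac{4}{3}$ ($l = \left(- \frac{1}{3}\right) \left(-4\right) = \frac{4}{3} \approx 1.3333$)
$A{\left(J \right)} = \frac{19}{6}$ ($A{\left(J \right)} = 3 + \frac{1}{8} \cdot \frac{4}{3} = 3 + \frac{1}{6} = \frac{19}{6}$)
$R{\left(Y \right)} = \frac{19}{6} + 2 Y^{2}$ ($R{\left(Y \right)} = \left(Y^{2} + Y Y\right) + \frac{19}{6} = \left(Y^{2} + Y^{2}\right) + \frac{19}{6} = 2 Y^{2} + \frac{19}{6} = \frac{19}{6} + 2 Y^{2}$)
$j{\left(w,X \right)} = 10 + 5 \left(-4 + X\right) \left(X + w\right)$ ($j{\left(w,X \right)} = 10 + 5 \left(w + X\right) \left(X - 4\right) = 10 + 5 \left(X + w\right) \left(-4 + X\right) = 10 + 5 \left(-4 + X\right) \left(X + w\right)$)
$j{\left(-4,R{\left(5 \right)} \right)} 60 = \left(10 - 20 \left(\frac{19}{6} + 2 \cdot 5^{2}\right) - -80 + 5 \left(\frac{19}{6} + 2 \cdot 5^{2}\right)^{2} + 5 \left(\frac{19}{6} + 2 \cdot 5^{2}\right) \left(-4\right)\right) 60 = \left(10 - 20 \left(\frac{19}{6} + 2 \cdot 25\right) + 80 + 5 \left(\frac{19}{6} + 2 \cdot 25\right)^{2} + 5 \left(\frac{19}{6} + 2 \cdot 25\right) \left(-4\right)\right) 60 = \left(10 - 20 \left(\frac{19}{6} + 50\right) + 80 + 5 \left(\frac{19}{6} + 50\right)^{2} + 5 \left(\frac{19}{6} + 50\right) \left(-4\right)\right) 60 = \left(10 - \frac{3190}{3} + 80 + 5 \left(\frac{319}{6}\right)^{2} + 5 \cdot \frac{319}{6} \left(-4\right)\right) 60 = \left(10 - \frac{3190}{3} + 80 + 5 \cdot \frac{101761}{36} - \frac{3190}{3}\right) 60 = \left(10 - \frac{3190}{3} + 80 + \frac{508805}{36} - \frac{3190}{3}\right) 60 = \frac{435485}{36} \cdot 60 = \frac{2177425}{3}$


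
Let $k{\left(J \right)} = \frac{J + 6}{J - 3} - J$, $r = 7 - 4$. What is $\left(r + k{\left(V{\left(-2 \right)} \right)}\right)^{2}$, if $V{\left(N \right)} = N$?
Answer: $\frac{441}{25} \approx 17.64$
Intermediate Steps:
$r = 3$
$k{\left(J \right)} = - J + \frac{6 + J}{-3 + J}$ ($k{\left(J \right)} = \frac{6 + J}{-3 + J} - J = - J + \frac{6 + J}{-3 + J}$)
$\left(r + k{\left(V{\left(-2 \right)} \right)}\right)^{2} = \left(3 + \frac{6 - \left(-2\right)^{2} + 4 \left(-2\right)}{-3 - 2}\right)^{2} = \left(3 + \frac{6 - 4 - 8}{-5}\right)^{2} = \left(3 - \frac{6 - 4 - 8}{5}\right)^{2} = \left(3 - - \frac{6}{5}\right)^{2} = \left(3 + \frac{6}{5}\right)^{2} = \left(\frac{21}{5}\right)^{2} = \frac{441}{25}$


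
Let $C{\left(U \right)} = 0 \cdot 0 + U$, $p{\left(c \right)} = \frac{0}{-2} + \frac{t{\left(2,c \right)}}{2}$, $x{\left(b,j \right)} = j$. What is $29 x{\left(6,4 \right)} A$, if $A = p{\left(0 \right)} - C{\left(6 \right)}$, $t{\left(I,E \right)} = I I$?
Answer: $-464$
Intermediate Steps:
$t{\left(I,E \right)} = I^{2}$
$p{\left(c \right)} = 2$ ($p{\left(c \right)} = \frac{0}{-2} + \frac{2^{2}}{2} = 0 \left(- \frac{1}{2}\right) + 4 \cdot \frac{1}{2} = 0 + 2 = 2$)
$C{\left(U \right)} = U$ ($C{\left(U \right)} = 0 + U = U$)
$A = -4$ ($A = 2 - 6 = -4$)
$29 x{\left(6,4 \right)} A = 29 \cdot 4 \left(-4\right) = 116 \left(-4\right) = -464$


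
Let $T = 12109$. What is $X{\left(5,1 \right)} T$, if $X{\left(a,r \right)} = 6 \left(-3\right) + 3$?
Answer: $-181635$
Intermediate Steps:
$X{\left(a,r \right)} = -15$ ($X{\left(a,r \right)} = -18 + 3 = -15$)
$X{\left(5,1 \right)} T = \left(-15\right) 12109 = -181635$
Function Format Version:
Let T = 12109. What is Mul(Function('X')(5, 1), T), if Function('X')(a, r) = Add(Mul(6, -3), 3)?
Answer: -181635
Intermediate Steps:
Function('X')(a, r) = -15 (Function('X')(a, r) = Add(-18, 3) = -15)
Mul(Function('X')(5, 1), T) = Mul(-15, 12109) = -181635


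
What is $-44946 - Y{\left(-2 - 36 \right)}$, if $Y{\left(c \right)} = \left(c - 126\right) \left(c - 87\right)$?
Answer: $-65446$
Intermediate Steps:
$Y{\left(c \right)} = \left(-126 + c\right) \left(-87 + c\right)$
$-44946 - Y{\left(-2 - 36 \right)} = -44946 - \left(10962 + \left(-2 - 36\right)^{2} - 213 \left(-2 - 36\right)\right) = -44946 - \left(10962 + \left(-38\right)^{2} - -8094\right) = -44946 - \left(10962 + 1444 + 8094\right) = -44946 - 20500 = -65446$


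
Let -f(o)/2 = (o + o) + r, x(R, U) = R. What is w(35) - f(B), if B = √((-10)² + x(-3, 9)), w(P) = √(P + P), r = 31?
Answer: 62 + √70 + 4*√97 ≈ 109.76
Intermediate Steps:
w(P) = √2*√P (w(P) = √(2*P) = √2*√P)
B = √97 (B = √((-10)² - 3) = √(100 - 3) = √97 ≈ 9.8489)
f(o) = -62 - 4*o (f(o) = -2*((o + o) + 31) = -2*(2*o + 31) = -2*(31 + 2*o) = -62 - 4*o)
w(35) - f(B) = √2*√35 - (-62 - 4*√97) = √70 + (62 + 4*√97) = 62 + √70 + 4*√97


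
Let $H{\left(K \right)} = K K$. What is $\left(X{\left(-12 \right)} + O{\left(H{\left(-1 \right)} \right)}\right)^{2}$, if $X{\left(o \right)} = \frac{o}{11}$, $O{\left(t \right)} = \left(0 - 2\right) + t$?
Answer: $\frac{529}{121} \approx 4.3719$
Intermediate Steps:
$H{\left(K \right)} = K^{2}$
$O{\left(t \right)} = -2 + t$
$X{\left(o \right)} = \frac{o}{11}$ ($X{\left(o \right)} = o \frac{1}{11} = \frac{o}{11}$)
$\left(X{\left(-12 \right)} + O{\left(H{\left(-1 \right)} \right)}\right)^{2} = \left(\frac{1}{11} \left(-12\right) - \left(2 - \left(-1\right)^{2}\right)\right)^{2} = \left(- \frac{12}{11} + \left(-2 + 1\right)\right)^{2} = \left(- \frac{12}{11} - 1\right)^{2} = \left(- \frac{23}{11}\right)^{2} = \frac{529}{121}$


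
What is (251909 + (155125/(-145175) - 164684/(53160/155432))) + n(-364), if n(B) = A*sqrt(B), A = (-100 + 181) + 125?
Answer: -8859839962942/38587515 + 412*I*sqrt(91) ≈ -2.296e+5 + 3930.2*I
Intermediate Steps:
A = 206 (A = 81 + 125 = 206)
n(B) = 206*sqrt(B)
(251909 + (155125/(-145175) - 164684/(53160/155432))) + n(-364) = (251909 + (155125/(-145175) - 164684/(53160/155432))) + 206*sqrt(-364) = (251909 + (155125*(-1/145175) - 164684/(53160*(1/155432)))) + 206*(2*I*sqrt(91)) = (251909 + (-6205/5807 - 164684/6645/19429)) + 412*I*sqrt(91) = (251909 + (-6205/5807 - 164684*19429/6645)) + 412*I*sqrt(91) = (251909 + (-6205/5807 - 3199645436/6645)) + 412*I*sqrt(91) = (251909 - 18580382279077/38587515) + 412*I*sqrt(91) = -8859839962942/38587515 + 412*I*sqrt(91)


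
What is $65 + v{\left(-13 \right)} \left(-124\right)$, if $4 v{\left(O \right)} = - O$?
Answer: $-338$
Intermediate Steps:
$v{\left(O \right)} = - \frac{O}{4}$ ($v{\left(O \right)} = \frac{\left(-1\right) O}{4} = - \frac{O}{4}$)
$65 + v{\left(-13 \right)} \left(-124\right) = 65 + \left(- \frac{1}{4}\right) \left(-13\right) \left(-124\right) = 65 + \frac{13}{4} \left(-124\right) = 65 - 403 = -338$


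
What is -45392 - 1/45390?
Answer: -2060342881/45390 ≈ -45392.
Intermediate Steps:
-45392 - 1/45390 = -2060342881/45390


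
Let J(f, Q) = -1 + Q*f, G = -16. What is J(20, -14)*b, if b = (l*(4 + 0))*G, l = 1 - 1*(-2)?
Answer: 53952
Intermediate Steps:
l = 3 (l = 1 + 2 = 3)
b = -192 (b = (3*(4 + 0))*(-16) = (3*4)*(-16) = 12*(-16) = -192)
J(20, -14)*b = (-1 - 14*20)*(-192) = (-1 - 280)*(-192) = -281*(-192) = 53952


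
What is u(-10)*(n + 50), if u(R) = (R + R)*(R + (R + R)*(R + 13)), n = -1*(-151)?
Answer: 281400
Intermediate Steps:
n = 151
u(R) = 2*R*(R + 2*R*(13 + R)) (u(R) = (2*R)*(R + (2*R)*(13 + R)) = (2*R)*(R + 2*R*(13 + R)) = 2*R*(R + 2*R*(13 + R)))
u(-10)*(n + 50) = ((-10)²*(54 + 4*(-10)))*(151 + 50) = (100*(54 - 40))*201 = (100*14)*201 = 1400*201 = 281400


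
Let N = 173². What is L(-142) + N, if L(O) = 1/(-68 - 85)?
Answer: 4579136/153 ≈ 29929.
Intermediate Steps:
L(O) = -1/153 (L(O) = 1/(-153) = -1/153)
N = 29929
L(-142) + N = -1/153 + 29929 = 4579136/153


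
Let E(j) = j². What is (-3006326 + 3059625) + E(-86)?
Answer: 60695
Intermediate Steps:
(-3006326 + 3059625) + E(-86) = (-3006326 + 3059625) + (-86)² = 53299 + 7396 = 60695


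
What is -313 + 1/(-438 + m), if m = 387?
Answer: -15964/51 ≈ -313.02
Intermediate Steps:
-313 + 1/(-438 + m) = -313 + 1/(-438 + 387) = -313 + 1/(-51) = -313 - 1/51 = -15964/51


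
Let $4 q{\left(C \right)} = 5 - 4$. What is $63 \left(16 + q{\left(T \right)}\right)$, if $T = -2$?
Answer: $\frac{4095}{4} \approx 1023.8$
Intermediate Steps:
$q{\left(C \right)} = \frac{1}{4}$ ($q{\left(C \right)} = \frac{5 - 4}{4} = \frac{1}{4} \cdot 1 = \frac{1}{4}$)
$63 \left(16 + q{\left(T \right)}\right) = 63 \left(16 + \frac{1}{4}\right) = 63 \cdot \frac{65}{4} = \frac{4095}{4}$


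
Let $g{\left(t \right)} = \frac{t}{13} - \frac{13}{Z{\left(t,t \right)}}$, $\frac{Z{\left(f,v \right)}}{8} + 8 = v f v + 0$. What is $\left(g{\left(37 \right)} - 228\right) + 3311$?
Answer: $\frac{16253398391}{5267080} \approx 3085.8$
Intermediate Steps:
$Z{\left(f,v \right)} = -64 + 8 f v^{2}$ ($Z{\left(f,v \right)} = -64 + 8 \left(v f v + 0\right) = -64 + 8 \left(f v v + 0\right) = -64 + 8 \left(f v^{2} + 0\right) = -64 + 8 f v^{2}$)
$g{\left(t \right)} = - \frac{13}{-64 + 8 t^{3}} + \frac{t}{13}$ ($g{\left(t \right)} = \frac{t}{13} - \frac{13}{-64 + 8 t t^{2}} = t \frac{1}{13} - \frac{13}{-64 + 8 t^{3}} = \frac{t}{13} - \frac{13}{-64 + 8 t^{3}} = - \frac{13}{-64 + 8 t^{3}} + \frac{t}{13}$)
$\left(g{\left(37 \right)} - 228\right) + 3311 = \left(\frac{-169 + 8 \cdot 37 \left(-8 + 37^{3}\right)}{104 \left(-8 + 37^{3}\right)} - 228\right) + 3311 = \left(\frac{-169 + 8 \cdot 37 \left(-8 + 50653\right)}{104 \left(-8 + 50653\right)} - 228\right) + 3311 = \left(\frac{-169 + 8 \cdot 37 \cdot 50645}{104 \cdot 50645} - 228\right) + 3311 = \left(\frac{1}{104} \cdot \frac{1}{50645} \left(-169 + 14990920\right) - 228\right) + 3311 = \left(\frac{1}{104} \cdot \frac{1}{50645} \cdot 14990751 - 228\right) + 3311 = \left(\frac{14990751}{5267080} - 228\right) + 3311 = - \frac{1185903489}{5267080} + 3311 = \frac{16253398391}{5267080}$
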